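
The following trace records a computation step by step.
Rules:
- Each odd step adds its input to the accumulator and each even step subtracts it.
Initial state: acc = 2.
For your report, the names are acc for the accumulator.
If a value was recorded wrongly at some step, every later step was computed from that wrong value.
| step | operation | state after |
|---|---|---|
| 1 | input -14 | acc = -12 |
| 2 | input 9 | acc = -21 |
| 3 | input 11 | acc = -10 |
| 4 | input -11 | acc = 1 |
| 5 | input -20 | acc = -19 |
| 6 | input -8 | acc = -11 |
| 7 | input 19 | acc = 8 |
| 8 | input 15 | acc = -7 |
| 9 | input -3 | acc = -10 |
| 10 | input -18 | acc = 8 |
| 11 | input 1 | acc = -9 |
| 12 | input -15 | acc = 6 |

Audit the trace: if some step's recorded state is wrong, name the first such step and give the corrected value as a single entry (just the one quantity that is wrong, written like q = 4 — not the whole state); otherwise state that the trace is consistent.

step 11, acc = 9

Step 1: acc = 2 + -14 = -12 — confirmed correct.
Step 2: acc = -12 - 9 = -21 — verified.
Step 3: acc = -21 + 11 = -10 — checks out.
Step 4: acc = -10 - -11 = 1 — agrees with the trace.
Step 5: acc = 1 + -20 = -19 — no discrepancy.
Step 6: acc = -19 - -8 = -11 — matches.
Step 7: acc = -11 + 19 = 8 — in agreement.
Step 8: acc = 8 - 15 = -7 — same as recorded.
Step 9: acc = -7 + -3 = -10 — verified.
Step 10: acc = -10 - -18 = 8 — confirmed correct.
Step 11: acc = 8 + 1 = 9 — this is not what the trace shows.
First incorrect step: 11; the correct value is acc = 9.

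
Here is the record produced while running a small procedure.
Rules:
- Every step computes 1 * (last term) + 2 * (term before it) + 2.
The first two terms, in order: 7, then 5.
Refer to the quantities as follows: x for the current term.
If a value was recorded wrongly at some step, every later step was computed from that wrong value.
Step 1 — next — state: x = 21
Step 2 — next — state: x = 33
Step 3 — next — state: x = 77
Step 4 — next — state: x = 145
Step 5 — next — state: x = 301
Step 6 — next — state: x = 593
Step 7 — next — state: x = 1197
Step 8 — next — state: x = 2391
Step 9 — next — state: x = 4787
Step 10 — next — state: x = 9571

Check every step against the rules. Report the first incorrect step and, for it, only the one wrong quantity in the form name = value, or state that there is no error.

step 1: x = 1*(5) + (2)*(7) + (2) = 21 -> confirmed correct
step 2: x = 1*(21) + (2)*(5) + (2) = 33 -> confirmed correct
step 3: x = 1*(33) + (2)*(21) + (2) = 77 -> exactly as logged
step 4: x = 1*(77) + (2)*(33) + (2) = 145 -> confirmed correct
step 5: x = 1*(145) + (2)*(77) + (2) = 301 -> consistent with the record
step 6: x = 1*(301) + (2)*(145) + (2) = 593 -> in agreement
step 7: x = 1*(593) + (2)*(301) + (2) = 1197 -> no discrepancy
step 8: x = 1*(1197) + (2)*(593) + (2) = 2385 -> the entry is off here
So the first discrepancy is step 8, where the right value is x = 2385.

step 8, x = 2385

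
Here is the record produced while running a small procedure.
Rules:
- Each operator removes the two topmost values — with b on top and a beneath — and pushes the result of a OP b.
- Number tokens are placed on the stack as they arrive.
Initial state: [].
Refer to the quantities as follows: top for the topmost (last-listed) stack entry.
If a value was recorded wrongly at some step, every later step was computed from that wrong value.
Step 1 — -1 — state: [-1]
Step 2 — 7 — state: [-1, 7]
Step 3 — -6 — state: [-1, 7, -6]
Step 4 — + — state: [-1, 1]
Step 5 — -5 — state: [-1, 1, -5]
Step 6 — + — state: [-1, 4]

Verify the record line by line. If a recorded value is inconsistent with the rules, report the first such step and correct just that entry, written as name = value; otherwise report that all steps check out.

step 1: push -1: top = -1 -> consistent with the record
step 2: push 7: top = 7 -> consistent with the record
step 3: push -6: top = -6 -> consistent with the record
step 4: 7 + -6 = 1 -> in agreement
step 5: push -5: top = -5 -> matches
step 6: 1 + -5 = -4 -> a discrepancy with the record
The earliest wrong entry is at step 6: it should read top = -4.

step 6, top = -4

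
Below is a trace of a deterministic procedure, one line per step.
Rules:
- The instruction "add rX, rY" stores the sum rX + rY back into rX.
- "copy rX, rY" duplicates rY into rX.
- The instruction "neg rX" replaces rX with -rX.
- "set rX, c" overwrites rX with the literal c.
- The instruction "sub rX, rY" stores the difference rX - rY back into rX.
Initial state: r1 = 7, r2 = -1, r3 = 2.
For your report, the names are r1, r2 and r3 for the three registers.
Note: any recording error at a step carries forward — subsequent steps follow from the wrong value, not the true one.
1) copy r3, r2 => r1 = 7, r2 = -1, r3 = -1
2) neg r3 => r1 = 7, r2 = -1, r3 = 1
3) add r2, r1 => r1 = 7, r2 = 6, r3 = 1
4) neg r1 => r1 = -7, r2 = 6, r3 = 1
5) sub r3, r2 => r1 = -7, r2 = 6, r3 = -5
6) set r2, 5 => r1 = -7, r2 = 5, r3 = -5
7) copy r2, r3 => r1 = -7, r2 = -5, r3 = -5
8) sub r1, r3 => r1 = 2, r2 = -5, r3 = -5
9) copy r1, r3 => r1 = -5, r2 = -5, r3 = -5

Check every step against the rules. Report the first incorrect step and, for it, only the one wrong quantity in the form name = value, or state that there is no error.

step 8, r1 = -2

Recomputing the run from the initial state:
step 1: r1 = 7, r2 = -1, r3 = -1
step 2: r1 = 7, r2 = -1, r3 = 1
step 3: r1 = 7, r2 = 6, r3 = 1
step 4: r1 = -7, r2 = 6, r3 = 1
step 5: r1 = -7, r2 = 6, r3 = -5
step 6: r1 = -7, r2 = 5, r3 = -5
step 7: r1 = -7, r2 = -5, r3 = -5
step 8: r1 = -2, r2 = -5, r3 = -5
step 9: r1 = -5, r2 = -5, r3 = -5
The first disagreement with the trace is at step 8, where the value should be r1 = -2.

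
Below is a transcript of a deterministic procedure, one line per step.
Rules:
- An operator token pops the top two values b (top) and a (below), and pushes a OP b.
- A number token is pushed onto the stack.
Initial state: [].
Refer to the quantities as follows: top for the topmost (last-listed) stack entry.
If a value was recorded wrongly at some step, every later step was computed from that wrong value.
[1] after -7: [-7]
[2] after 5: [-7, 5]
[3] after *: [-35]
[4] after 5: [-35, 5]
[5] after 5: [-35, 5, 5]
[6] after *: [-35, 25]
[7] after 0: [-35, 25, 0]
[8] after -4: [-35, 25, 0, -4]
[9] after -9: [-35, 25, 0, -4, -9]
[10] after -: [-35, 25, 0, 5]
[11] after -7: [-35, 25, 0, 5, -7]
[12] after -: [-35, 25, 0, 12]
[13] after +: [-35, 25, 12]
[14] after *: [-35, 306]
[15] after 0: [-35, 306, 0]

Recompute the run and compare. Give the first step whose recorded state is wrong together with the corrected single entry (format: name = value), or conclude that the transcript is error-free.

step 14, top = 300

Recomputing the run from the initial state:
step 1: [-7]
step 2: [-7, 5]
step 3: [-35]
step 4: [-35, 5]
step 5: [-35, 5, 5]
step 6: [-35, 25]
step 7: [-35, 25, 0]
step 8: [-35, 25, 0, -4]
step 9: [-35, 25, 0, -4, -9]
step 10: [-35, 25, 0, 5]
step 11: [-35, 25, 0, 5, -7]
step 12: [-35, 25, 0, 12]
step 13: [-35, 25, 12]
step 14: [-35, 300]
step 15: [-35, 300, 0]
The first disagreement with the transcript is at step 14, where the value should be top = 300.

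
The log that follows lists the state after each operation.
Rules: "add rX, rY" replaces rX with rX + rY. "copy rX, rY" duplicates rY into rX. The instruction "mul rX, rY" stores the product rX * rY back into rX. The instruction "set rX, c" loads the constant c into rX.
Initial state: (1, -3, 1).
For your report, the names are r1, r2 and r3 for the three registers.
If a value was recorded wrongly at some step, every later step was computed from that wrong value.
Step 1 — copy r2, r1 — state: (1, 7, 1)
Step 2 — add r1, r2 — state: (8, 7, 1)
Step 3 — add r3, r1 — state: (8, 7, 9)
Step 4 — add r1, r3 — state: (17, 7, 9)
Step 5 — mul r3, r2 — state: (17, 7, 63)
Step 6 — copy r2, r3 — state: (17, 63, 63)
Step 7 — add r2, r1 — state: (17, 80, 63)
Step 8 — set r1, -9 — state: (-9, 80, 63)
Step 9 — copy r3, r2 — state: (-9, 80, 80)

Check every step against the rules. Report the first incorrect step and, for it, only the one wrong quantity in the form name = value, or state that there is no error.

Step 1: r2 = 1 — the log has a different value.
Step 1 is the first one off; corrected, r2 = 1.

step 1, r2 = 1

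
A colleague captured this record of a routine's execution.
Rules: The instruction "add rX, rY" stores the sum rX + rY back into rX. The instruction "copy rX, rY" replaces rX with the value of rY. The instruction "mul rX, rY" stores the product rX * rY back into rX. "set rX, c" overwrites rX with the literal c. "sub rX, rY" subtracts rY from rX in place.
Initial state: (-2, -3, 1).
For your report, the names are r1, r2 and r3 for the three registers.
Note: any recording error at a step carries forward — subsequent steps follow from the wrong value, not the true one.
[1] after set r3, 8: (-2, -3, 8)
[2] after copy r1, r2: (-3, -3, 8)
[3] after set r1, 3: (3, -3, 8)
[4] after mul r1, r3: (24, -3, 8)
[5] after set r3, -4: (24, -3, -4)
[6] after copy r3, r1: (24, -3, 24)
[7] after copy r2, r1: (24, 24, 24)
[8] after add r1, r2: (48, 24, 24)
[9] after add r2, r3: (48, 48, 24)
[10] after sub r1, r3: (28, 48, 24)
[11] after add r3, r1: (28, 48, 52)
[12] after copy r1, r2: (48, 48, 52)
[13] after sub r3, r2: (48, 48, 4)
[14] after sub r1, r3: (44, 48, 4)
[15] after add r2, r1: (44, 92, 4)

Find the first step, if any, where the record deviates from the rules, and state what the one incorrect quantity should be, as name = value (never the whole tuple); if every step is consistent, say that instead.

1. r3 = 8 (consistent with the record)
2. r1 = -3 (in agreement)
3. r1 = 3 (consistent with the record)
4. r1 = 3 * 8 = 24 (same as recorded)
5. r3 = -4 (in agreement)
6. r3 = 24 (agrees with the record)
7. r2 = 24 (consistent with the record)
8. r1 = 24 + 24 = 48 (exactly as logged)
9. r2 = 24 + 24 = 48 (in agreement)
10. r1 = 48 - 24 = 24 (the recorded entry deviates here)
First incorrect step: 10; the correct value is r1 = 24.

step 10, r1 = 24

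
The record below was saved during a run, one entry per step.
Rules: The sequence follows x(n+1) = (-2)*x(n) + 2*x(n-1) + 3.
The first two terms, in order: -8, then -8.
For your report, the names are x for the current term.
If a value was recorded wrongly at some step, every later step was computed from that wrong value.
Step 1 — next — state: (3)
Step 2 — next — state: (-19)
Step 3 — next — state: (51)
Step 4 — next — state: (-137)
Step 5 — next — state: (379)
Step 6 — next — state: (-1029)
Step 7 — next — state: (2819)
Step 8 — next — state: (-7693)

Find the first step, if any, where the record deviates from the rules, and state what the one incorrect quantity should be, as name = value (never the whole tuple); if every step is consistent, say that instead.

step 3, x = 47

1. x = -2*(-8) + (2)*(-8) + (3) = 3 (consistent with the record)
2. x = -2*(3) + (2)*(-8) + (3) = -19 (checks out)
3. x = -2*(-19) + (2)*(3) + (3) = 47 (the record has a different value)
The audit stops at step 3: the recorded entry is wrong and should be x = 47.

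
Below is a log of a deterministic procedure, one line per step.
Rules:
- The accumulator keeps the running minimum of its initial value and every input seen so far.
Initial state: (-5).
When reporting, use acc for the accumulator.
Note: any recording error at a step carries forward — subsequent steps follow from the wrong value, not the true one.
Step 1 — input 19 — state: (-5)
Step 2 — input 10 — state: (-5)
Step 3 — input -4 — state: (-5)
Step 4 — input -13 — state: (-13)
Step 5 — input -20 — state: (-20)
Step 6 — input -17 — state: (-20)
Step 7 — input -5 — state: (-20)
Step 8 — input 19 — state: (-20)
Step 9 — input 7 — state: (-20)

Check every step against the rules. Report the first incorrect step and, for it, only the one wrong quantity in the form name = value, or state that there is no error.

Step 1: acc = min(-5, 19) = -5 — exactly as logged.
Step 2: acc = min(-5, 10) = -5 — checks out.
Step 3: acc = min(-5, -4) = -5 — no discrepancy.
Step 4: acc = min(-5, -13) = -13 — confirmed correct.
Step 5: acc = min(-13, -20) = -20 — in agreement.
Step 6: acc = min(-20, -17) = -20 — no discrepancy.
Step 7: acc = min(-20, -5) = -20 — agrees with the log.
Step 8: acc = min(-20, 19) = -20 — no discrepancy.
Step 9: acc = min(-20, 7) = -20 — confirmed correct.
Every step is consistent.

no error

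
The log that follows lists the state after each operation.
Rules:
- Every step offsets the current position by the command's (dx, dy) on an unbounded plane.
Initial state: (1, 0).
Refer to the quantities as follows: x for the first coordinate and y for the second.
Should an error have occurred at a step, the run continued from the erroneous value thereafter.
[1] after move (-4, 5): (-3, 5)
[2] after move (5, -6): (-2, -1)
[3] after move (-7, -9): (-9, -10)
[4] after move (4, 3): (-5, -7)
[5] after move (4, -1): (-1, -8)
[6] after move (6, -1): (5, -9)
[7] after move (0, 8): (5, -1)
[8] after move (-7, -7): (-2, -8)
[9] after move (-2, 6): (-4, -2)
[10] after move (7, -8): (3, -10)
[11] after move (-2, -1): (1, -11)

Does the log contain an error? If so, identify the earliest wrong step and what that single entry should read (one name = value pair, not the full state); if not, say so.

Recomputing the run from the initial state:
step 1: x = -3, y = 5
step 2: x = 2, y = -1
step 3: x = -5, y = -10
step 4: x = -1, y = -7
step 5: x = 3, y = -8
step 6: x = 9, y = -9
step 7: x = 9, y = -1
step 8: x = 2, y = -8
step 9: x = 0, y = -2
step 10: x = 7, y = -10
step 11: x = 5, y = -11
The first disagreement with the log is at step 2, where the value should be x = 2.

step 2, x = 2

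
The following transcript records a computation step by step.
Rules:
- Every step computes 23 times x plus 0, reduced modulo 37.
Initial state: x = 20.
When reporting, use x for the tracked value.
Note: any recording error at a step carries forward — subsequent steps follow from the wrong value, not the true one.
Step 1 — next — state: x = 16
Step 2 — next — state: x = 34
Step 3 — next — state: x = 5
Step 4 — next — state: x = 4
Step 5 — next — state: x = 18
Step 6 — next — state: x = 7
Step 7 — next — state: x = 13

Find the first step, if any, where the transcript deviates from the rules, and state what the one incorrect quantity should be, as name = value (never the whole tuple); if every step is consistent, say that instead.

step 2, x = 35

Recomputing the run from the initial state:
step 1: x = 16
step 2: x = 35
step 3: x = 28
step 4: x = 15
step 5: x = 12
step 6: x = 17
step 7: x = 21
The first disagreement with the transcript is at step 2, where the value should be x = 35.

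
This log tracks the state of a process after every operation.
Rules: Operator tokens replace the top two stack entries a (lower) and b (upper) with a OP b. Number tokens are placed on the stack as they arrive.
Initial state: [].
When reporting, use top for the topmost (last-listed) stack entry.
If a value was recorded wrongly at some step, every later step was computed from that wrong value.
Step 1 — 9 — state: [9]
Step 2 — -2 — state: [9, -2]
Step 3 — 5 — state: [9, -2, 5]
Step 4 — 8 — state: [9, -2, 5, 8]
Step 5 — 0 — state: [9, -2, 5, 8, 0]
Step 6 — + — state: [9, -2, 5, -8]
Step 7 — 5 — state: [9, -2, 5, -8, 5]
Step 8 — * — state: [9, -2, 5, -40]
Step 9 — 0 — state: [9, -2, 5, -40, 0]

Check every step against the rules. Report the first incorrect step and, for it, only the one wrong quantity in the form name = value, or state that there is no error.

step 6, top = 8

Recomputing the run from the initial state:
step 1: [9]
step 2: [9, -2]
step 3: [9, -2, 5]
step 4: [9, -2, 5, 8]
step 5: [9, -2, 5, 8, 0]
step 6: [9, -2, 5, 8]
step 7: [9, -2, 5, 8, 5]
step 8: [9, -2, 5, 40]
step 9: [9, -2, 5, 40, 0]
The first disagreement with the log is at step 6, where the value should be top = 8.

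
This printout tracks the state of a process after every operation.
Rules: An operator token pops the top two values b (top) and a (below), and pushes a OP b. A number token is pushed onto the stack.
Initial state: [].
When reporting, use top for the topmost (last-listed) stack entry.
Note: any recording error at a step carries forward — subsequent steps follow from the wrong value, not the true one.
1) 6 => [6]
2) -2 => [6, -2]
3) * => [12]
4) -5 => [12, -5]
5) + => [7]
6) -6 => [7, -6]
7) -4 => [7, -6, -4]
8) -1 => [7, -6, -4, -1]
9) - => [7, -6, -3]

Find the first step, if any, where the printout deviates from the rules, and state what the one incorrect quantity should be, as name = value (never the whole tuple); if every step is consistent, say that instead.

1. push 6: top = 6 (exactly as logged)
2. push -2: top = -2 (consistent with the printout)
3. 6 * -2 = -12 (the printout has a different value)
So the first discrepancy is step 3, where the right value is top = -12.

step 3, top = -12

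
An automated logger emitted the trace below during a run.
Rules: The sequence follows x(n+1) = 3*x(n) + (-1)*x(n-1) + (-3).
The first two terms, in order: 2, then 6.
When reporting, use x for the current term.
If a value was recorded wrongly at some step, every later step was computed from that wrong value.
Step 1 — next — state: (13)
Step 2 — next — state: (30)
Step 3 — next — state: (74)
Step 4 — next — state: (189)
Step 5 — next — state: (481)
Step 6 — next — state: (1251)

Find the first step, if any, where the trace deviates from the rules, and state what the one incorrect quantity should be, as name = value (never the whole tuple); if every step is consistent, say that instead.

Recomputing the run from the initial state:
step 1: x = 13
step 2: x = 30
step 3: x = 74
step 4: x = 189
step 5: x = 490
step 6: x = 1278
The first disagreement with the trace is at step 5, where the value should be x = 490.

step 5, x = 490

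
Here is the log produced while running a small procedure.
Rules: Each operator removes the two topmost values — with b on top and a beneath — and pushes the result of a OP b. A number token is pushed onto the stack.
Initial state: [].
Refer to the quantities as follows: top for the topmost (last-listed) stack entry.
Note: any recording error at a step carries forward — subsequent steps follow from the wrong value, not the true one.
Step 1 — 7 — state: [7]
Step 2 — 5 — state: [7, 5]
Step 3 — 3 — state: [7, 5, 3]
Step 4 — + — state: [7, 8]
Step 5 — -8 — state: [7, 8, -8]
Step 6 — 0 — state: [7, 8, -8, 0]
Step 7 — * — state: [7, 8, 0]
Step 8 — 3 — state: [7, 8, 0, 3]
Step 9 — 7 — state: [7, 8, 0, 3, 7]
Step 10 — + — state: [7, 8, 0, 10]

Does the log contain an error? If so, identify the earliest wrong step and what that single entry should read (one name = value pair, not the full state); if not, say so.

no error

step 1: push 7: top = 7 -> confirmed correct
step 2: push 5: top = 5 -> confirmed correct
step 3: push 3: top = 3 -> verified
step 4: 5 + 3 = 8 -> checks out
step 5: push -8: top = -8 -> matches
step 6: push 0: top = 0 -> verified
step 7: -8 * 0 = 0 -> exactly as logged
step 8: push 3: top = 3 -> exactly as logged
step 9: push 7: top = 7 -> checks out
step 10: 3 + 7 = 10 -> agrees with the log
The whole run recomputes cleanly — no discrepancies.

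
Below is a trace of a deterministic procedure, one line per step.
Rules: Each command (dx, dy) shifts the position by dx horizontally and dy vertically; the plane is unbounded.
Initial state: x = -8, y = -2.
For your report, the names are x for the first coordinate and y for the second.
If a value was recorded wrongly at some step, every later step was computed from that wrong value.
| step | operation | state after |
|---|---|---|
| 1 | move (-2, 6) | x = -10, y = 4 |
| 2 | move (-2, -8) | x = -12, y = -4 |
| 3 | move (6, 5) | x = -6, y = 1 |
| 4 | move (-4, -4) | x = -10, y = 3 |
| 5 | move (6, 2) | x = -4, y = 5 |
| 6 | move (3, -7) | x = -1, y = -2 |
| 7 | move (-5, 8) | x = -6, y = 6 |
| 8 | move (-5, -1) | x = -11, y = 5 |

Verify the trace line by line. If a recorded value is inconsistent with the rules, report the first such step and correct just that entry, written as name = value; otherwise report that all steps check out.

Recomputing the run from the initial state:
step 1: x = -10, y = 4
step 2: x = -12, y = -4
step 3: x = -6, y = 1
step 4: x = -10, y = -3
step 5: x = -4, y = -1
step 6: x = -1, y = -8
step 7: x = -6, y = 0
step 8: x = -11, y = -1
The first disagreement with the trace is at step 4, where the value should be y = -3.

step 4, y = -3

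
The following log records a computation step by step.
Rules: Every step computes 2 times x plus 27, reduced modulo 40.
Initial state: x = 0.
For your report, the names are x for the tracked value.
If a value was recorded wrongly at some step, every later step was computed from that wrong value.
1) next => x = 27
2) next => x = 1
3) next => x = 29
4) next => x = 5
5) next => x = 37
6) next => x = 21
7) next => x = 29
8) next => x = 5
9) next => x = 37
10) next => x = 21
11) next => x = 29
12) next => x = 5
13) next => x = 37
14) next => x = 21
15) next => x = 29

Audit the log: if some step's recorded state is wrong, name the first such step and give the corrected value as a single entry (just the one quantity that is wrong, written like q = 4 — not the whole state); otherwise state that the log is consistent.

no error

Recomputing the run from the initial state:
step 1: x = 27
step 2: x = 1
step 3: x = 29
step 4: x = 5
step 5: x = 37
step 6: x = 21
step 7: x = 29
step 8: x = 5
step 9: x = 37
step 10: x = 21
step 11: x = 29
step 12: x = 5
step 13: x = 37
step 14: x = 21
step 15: x = 29
This matches the log at every step.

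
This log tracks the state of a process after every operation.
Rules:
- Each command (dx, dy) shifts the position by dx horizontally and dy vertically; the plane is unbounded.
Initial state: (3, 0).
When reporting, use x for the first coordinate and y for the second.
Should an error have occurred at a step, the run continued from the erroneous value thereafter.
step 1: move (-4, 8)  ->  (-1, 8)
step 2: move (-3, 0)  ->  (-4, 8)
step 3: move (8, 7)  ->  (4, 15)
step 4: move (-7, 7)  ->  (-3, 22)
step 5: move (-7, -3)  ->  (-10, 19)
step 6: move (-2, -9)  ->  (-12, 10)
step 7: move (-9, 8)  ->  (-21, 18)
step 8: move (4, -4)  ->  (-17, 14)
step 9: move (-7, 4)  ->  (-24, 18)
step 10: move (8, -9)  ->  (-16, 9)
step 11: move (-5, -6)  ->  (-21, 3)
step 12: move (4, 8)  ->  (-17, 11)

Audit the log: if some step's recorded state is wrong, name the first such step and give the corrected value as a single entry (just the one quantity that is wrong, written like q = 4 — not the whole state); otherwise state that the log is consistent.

no error

Recomputing the run from the initial state:
step 1: x = -1, y = 8
step 2: x = -4, y = 8
step 3: x = 4, y = 15
step 4: x = -3, y = 22
step 5: x = -10, y = 19
step 6: x = -12, y = 10
step 7: x = -21, y = 18
step 8: x = -17, y = 14
step 9: x = -24, y = 18
step 10: x = -16, y = 9
step 11: x = -21, y = 3
step 12: x = -17, y = 11
This matches the log at every step.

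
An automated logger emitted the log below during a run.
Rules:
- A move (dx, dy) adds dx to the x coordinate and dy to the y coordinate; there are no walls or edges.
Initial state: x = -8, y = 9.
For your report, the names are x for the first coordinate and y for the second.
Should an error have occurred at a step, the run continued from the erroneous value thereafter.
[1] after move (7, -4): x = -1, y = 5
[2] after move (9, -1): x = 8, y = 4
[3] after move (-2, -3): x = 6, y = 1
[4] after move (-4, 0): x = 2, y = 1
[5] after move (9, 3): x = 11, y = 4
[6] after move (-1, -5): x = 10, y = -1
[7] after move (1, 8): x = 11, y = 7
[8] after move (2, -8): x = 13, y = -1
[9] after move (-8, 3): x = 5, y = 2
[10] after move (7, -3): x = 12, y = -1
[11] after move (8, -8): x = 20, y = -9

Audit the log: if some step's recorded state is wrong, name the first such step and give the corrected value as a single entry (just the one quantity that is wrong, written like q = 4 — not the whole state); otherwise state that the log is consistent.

1. x = -8 + (7) = -1, y = 9 + (-4) = 5 (same as recorded)
2. x = -1 + (9) = 8, y = 5 + (-1) = 4 (in agreement)
3. x = 8 + (-2) = 6, y = 4 + (-3) = 1 (confirmed correct)
4. x = 6 + (-4) = 2, y = 1 + (0) = 1 (exactly as logged)
5. x = 2 + (9) = 11, y = 1 + (3) = 4 (checks out)
6. x = 11 + (-1) = 10, y = 4 + (-5) = -1 (matches)
7. x = 10 + (1) = 11, y = -1 + (8) = 7 (consistent with the log)
8. x = 11 + (2) = 13, y = 7 + (-8) = -1 (exactly as logged)
9. x = 13 + (-8) = 5, y = -1 + (3) = 2 (in agreement)
10. x = 5 + (7) = 12, y = 2 + (-3) = -1 (exactly as logged)
11. x = 12 + (8) = 20, y = -1 + (-8) = -9 (in agreement)
Nothing is out of place; the run is error-free.

no error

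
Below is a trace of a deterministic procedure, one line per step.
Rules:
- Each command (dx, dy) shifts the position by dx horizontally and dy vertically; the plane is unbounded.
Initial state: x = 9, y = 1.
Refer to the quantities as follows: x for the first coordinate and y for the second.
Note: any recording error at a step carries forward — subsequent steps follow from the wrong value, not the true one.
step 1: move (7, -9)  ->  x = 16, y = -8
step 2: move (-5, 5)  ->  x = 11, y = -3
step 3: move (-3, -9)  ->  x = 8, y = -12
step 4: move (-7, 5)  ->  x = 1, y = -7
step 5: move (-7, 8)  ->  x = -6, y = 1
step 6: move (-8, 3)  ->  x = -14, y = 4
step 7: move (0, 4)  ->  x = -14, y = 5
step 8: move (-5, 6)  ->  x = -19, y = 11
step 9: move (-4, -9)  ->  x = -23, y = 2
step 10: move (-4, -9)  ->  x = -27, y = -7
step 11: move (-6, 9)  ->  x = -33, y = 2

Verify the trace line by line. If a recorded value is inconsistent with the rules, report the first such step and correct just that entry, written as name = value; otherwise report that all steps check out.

step 7, y = 8

Recomputing the run from the initial state:
step 1: x = 16, y = -8
step 2: x = 11, y = -3
step 3: x = 8, y = -12
step 4: x = 1, y = -7
step 5: x = -6, y = 1
step 6: x = -14, y = 4
step 7: x = -14, y = 8
step 8: x = -19, y = 14
step 9: x = -23, y = 5
step 10: x = -27, y = -4
step 11: x = -33, y = 5
The first disagreement with the trace is at step 7, where the value should be y = 8.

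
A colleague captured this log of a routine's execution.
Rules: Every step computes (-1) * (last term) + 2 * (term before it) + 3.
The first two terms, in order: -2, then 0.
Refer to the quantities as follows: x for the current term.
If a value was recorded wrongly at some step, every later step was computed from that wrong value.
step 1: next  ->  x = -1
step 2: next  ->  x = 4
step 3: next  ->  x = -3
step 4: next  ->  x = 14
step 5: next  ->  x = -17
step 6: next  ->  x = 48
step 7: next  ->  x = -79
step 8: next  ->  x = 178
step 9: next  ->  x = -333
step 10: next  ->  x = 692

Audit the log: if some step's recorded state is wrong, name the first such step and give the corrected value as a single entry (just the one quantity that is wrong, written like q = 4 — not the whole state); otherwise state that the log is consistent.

Recomputing the run from the initial state:
step 1: x = -1
step 2: x = 4
step 3: x = -3
step 4: x = 14
step 5: x = -17
step 6: x = 48
step 7: x = -79
step 8: x = 178
step 9: x = -333
step 10: x = 692
This matches the log at every step.

no error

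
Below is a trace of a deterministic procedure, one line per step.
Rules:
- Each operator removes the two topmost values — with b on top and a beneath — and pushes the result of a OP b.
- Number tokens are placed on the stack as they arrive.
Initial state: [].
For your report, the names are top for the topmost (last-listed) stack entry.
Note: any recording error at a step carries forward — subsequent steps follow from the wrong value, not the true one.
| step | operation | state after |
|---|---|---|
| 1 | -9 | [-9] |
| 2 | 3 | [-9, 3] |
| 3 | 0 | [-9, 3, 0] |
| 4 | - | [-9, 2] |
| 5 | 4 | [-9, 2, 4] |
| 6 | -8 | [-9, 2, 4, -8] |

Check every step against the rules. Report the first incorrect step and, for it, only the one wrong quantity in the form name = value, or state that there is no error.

1. push -9: top = -9 (in agreement)
2. push 3: top = 3 (exactly as logged)
3. push 0: top = 0 (in agreement)
4. 3 - 0 = 3 (the trace disagrees here)
The audit stops at step 4: the recorded entry is wrong and should be top = 3.

step 4, top = 3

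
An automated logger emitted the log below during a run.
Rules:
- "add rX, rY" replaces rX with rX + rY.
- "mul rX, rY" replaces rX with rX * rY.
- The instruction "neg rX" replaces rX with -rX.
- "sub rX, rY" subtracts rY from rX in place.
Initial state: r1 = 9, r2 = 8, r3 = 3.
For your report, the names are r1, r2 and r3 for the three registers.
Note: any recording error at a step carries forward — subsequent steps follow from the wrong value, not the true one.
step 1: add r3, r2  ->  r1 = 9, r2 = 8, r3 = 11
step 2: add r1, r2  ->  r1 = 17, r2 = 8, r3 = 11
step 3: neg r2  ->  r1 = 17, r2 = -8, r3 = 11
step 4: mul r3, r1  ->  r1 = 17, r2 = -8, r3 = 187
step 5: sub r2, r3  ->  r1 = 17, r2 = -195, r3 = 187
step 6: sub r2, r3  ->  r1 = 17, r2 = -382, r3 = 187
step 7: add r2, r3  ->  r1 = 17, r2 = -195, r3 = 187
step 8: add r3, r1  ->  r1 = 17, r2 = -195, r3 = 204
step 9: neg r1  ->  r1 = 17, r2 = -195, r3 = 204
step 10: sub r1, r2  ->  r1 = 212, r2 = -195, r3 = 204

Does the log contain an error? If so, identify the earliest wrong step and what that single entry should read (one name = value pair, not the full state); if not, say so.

1. r3 = 3 + 8 = 11 (agrees with the log)
2. r1 = 9 + 8 = 17 (same as recorded)
3. r2 = -(8) = -8 (verified)
4. r3 = 11 * 17 = 187 (same as recorded)
5. r2 = -8 - 187 = -195 (matches)
6. r2 = -195 - 187 = -382 (verified)
7. r2 = -382 + 187 = -195 (confirmed correct)
8. r3 = 187 + 17 = 204 (confirmed correct)
9. r1 = -(17) = -17 (the log disagrees here)
Step 9 is the first one off; corrected, r1 = -17.

step 9, r1 = -17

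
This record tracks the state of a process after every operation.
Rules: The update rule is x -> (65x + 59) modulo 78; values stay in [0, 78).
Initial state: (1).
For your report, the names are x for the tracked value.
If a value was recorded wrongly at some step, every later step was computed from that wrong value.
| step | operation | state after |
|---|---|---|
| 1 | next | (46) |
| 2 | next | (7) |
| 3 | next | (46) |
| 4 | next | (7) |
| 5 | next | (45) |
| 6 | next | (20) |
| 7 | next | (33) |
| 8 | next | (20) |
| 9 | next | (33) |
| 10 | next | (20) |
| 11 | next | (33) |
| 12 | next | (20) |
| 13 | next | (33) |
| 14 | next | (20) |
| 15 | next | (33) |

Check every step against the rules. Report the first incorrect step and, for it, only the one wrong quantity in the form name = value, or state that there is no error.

step 5, x = 46

Recomputing the run from the initial state:
step 1: x = 46
step 2: x = 7
step 3: x = 46
step 4: x = 7
step 5: x = 46
step 6: x = 7
step 7: x = 46
step 8: x = 7
step 9: x = 46
step 10: x = 7
step 11: x = 46
step 12: x = 7
step 13: x = 46
step 14: x = 7
step 15: x = 46
The first disagreement with the record is at step 5, where the value should be x = 46.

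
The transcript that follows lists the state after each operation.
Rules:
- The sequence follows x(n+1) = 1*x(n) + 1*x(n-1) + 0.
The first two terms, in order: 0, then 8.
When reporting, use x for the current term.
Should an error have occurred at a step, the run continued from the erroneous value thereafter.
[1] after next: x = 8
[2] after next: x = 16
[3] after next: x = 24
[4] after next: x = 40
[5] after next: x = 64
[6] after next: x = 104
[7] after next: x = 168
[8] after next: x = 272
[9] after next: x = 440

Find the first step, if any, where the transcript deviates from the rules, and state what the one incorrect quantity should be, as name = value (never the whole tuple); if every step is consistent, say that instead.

no error

1. x = 1*(8) + (1)*(0) + (0) = 8 (exactly as logged)
2. x = 1*(8) + (1)*(8) + (0) = 16 (confirmed correct)
3. x = 1*(16) + (1)*(8) + (0) = 24 (exactly as logged)
4. x = 1*(24) + (1)*(16) + (0) = 40 (agrees with the transcript)
5. x = 1*(40) + (1)*(24) + (0) = 64 (verified)
6. x = 1*(64) + (1)*(40) + (0) = 104 (matches)
7. x = 1*(104) + (1)*(64) + (0) = 168 (agrees with the transcript)
8. x = 1*(168) + (1)*(104) + (0) = 272 (matches)
9. x = 1*(272) + (1)*(168) + (0) = 440 (exactly as logged)
The recomputation confirms every line.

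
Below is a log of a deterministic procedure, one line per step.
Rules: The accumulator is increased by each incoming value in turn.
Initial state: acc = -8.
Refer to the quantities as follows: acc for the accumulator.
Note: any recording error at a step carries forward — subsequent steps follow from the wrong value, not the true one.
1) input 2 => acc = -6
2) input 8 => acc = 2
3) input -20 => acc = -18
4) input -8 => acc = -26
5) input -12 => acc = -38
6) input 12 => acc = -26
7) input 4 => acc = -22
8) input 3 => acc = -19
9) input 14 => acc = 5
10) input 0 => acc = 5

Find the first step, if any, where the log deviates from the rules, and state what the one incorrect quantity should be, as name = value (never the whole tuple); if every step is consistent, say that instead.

step 9, acc = -5

Step 1: acc = -8 + 2 = -6 — consistent with the log.
Step 2: acc = -6 + 8 = 2 — no discrepancy.
Step 3: acc = 2 + -20 = -18 — same as recorded.
Step 4: acc = -18 + -8 = -26 — matches.
Step 5: acc = -26 + -12 = -38 — agrees with the log.
Step 6: acc = -38 + 12 = -26 — consistent with the log.
Step 7: acc = -26 + 4 = -22 — agrees with the log.
Step 8: acc = -22 + 3 = -19 — no discrepancy.
Step 9: acc = -19 + 14 = -5 — the recorded entry deviates here.
That makes step 9 the first incorrect line — acc = -5 is what it should show.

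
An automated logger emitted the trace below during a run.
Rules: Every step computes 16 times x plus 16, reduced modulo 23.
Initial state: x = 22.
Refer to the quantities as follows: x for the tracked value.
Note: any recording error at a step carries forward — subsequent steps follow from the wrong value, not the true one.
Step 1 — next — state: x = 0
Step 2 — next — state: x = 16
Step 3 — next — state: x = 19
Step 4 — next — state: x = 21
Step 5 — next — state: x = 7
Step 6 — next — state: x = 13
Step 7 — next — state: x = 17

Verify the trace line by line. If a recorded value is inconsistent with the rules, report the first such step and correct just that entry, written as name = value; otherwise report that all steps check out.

no error

Recomputing the run from the initial state:
step 1: x = 0
step 2: x = 16
step 3: x = 19
step 4: x = 21
step 5: x = 7
step 6: x = 13
step 7: x = 17
This matches the trace at every step.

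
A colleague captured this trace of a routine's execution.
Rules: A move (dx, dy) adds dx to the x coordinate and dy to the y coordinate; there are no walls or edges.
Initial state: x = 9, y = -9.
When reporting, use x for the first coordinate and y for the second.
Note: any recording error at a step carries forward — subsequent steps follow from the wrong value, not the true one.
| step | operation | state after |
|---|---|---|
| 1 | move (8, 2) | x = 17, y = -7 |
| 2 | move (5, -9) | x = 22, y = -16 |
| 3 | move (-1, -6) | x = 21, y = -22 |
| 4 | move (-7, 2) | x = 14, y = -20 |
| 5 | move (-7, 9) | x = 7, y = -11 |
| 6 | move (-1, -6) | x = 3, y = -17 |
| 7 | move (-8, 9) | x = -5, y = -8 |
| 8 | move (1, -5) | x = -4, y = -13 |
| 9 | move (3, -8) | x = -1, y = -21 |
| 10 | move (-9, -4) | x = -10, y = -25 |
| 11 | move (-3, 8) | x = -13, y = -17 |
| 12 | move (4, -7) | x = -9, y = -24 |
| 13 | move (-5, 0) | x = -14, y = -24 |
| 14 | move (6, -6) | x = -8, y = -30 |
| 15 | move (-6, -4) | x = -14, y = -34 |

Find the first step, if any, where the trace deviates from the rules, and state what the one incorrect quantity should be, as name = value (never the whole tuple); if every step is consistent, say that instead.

step 6, x = 6

1. x = 9 + (8) = 17, y = -9 + (2) = -7 (agrees with the trace)
2. x = 17 + (5) = 22, y = -7 + (-9) = -16 (checks out)
3. x = 22 + (-1) = 21, y = -16 + (-6) = -22 (consistent with the trace)
4. x = 21 + (-7) = 14, y = -22 + (2) = -20 (same as recorded)
5. x = 14 + (-7) = 7, y = -20 + (9) = -11 (verified)
6. x = 7 + (-1) = 6, y = -11 + (-6) = -17 (the recorded entry deviates here)
That makes step 6 the first incorrect line — x = 6 is what it should show.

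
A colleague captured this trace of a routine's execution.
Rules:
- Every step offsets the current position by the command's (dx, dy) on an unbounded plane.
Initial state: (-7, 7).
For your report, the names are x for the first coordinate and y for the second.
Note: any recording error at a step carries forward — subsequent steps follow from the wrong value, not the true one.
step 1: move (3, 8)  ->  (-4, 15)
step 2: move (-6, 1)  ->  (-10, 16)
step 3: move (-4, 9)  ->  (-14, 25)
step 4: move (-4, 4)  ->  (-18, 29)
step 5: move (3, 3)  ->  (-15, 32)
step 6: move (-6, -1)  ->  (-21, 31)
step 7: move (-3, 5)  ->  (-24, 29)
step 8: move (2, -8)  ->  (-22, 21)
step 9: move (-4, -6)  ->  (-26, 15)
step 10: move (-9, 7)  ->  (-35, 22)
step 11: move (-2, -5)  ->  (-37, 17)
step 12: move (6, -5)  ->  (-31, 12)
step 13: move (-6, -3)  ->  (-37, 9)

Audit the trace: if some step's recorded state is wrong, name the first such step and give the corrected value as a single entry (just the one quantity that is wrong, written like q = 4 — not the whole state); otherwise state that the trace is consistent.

Step 1: x = -7 + (3) = -4, y = 7 + (8) = 15 — confirmed correct.
Step 2: x = -4 + (-6) = -10, y = 15 + (1) = 16 — no discrepancy.
Step 3: x = -10 + (-4) = -14, y = 16 + (9) = 25 — in agreement.
Step 4: x = -14 + (-4) = -18, y = 25 + (4) = 29 — matches.
Step 5: x = -18 + (3) = -15, y = 29 + (3) = 32 — confirmed correct.
Step 6: x = -15 + (-6) = -21, y = 32 + (-1) = 31 — confirmed correct.
Step 7: x = -21 + (-3) = -24, y = 31 + (5) = 36 — the trace has a different value.
First deviation found at step 7; the corrected entry is y = 36.

step 7, y = 36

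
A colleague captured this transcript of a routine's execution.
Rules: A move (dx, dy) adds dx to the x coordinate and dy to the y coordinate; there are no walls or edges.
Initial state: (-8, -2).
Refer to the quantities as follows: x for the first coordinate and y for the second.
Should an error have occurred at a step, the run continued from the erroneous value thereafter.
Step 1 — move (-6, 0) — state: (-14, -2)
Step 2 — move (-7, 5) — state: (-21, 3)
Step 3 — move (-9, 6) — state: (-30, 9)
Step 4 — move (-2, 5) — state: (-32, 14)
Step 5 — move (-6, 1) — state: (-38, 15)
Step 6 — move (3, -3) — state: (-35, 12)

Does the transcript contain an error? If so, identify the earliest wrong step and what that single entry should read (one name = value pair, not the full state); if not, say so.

Step 1: x = -8 + (-6) = -14, y = -2 + (0) = -2 — checks out.
Step 2: x = -14 + (-7) = -21, y = -2 + (5) = 3 — verified.
Step 3: x = -21 + (-9) = -30, y = 3 + (6) = 9 — matches.
Step 4: x = -30 + (-2) = -32, y = 9 + (5) = 14 — confirmed correct.
Step 5: x = -32 + (-6) = -38, y = 14 + (1) = 15 — verified.
Step 6: x = -38 + (3) = -35, y = 15 + (-3) = 12 — same as recorded.
Nothing is out of place; the run is error-free.

no error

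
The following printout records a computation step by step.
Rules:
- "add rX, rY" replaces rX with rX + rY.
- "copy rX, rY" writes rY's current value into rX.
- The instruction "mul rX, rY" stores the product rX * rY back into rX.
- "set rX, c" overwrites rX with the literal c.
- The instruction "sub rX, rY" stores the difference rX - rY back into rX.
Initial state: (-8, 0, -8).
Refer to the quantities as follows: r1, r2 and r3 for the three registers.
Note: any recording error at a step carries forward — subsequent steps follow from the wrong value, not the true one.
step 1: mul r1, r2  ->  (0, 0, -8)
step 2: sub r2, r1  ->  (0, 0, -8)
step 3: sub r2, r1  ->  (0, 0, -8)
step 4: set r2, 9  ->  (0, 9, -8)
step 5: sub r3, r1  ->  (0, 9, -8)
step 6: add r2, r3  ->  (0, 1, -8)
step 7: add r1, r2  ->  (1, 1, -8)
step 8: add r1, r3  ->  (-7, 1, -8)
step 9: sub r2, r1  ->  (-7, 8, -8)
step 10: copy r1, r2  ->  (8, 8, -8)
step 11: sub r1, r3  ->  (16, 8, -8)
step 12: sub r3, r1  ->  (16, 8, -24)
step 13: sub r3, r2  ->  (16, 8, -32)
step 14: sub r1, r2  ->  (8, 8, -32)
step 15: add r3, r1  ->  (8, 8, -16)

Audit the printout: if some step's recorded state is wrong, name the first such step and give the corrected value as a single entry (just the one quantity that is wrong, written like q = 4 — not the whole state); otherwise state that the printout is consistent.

step 15, r3 = -24

step 1: r1 = -8 * 0 = 0 -> confirmed correct
step 2: r2 = 0 - 0 = 0 -> verified
step 3: r2 = 0 - 0 = 0 -> confirmed correct
step 4: r2 = 9 -> consistent with the printout
step 5: r3 = -8 - 0 = -8 -> no discrepancy
step 6: r2 = 9 + -8 = 1 -> checks out
step 7: r1 = 0 + 1 = 1 -> matches
step 8: r1 = 1 + -8 = -7 -> verified
step 9: r2 = 1 - -7 = 8 -> in agreement
step 10: r1 = 8 -> verified
step 11: r1 = 8 - -8 = 16 -> verified
step 12: r3 = -8 - 16 = -24 -> no discrepancy
step 13: r3 = -24 - 8 = -32 -> no discrepancy
step 14: r1 = 16 - 8 = 8 -> in agreement
step 15: r3 = -32 + 8 = -24 -> the printout disagrees here
First incorrect step: 15; the correct value is r3 = -24.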